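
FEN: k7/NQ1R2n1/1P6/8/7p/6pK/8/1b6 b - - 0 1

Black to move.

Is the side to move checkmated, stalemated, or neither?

checkmate

Black to move; black king on a8.
In check: yes, from the white queen on b7.
King squares — a7: attacked by Pb6; b7: attacked by Rd7; b8: attacked by Qb7.
Legal moves for Black: none.
In check with no legal moves → checkmate.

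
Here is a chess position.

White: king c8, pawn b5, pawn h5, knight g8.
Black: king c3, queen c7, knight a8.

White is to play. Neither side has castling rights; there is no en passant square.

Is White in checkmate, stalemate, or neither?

White to move; white king on c8.
In check: yes, from the black queen on c7.
King squares — b7: attacked by Qc7; c7: attacked by Na8; d7: attacked by Qc7; b8: attacked by Qc7; d8: attacked by Qc7.
Legal moves for White: none.
In check with no legal moves → checkmate.

checkmate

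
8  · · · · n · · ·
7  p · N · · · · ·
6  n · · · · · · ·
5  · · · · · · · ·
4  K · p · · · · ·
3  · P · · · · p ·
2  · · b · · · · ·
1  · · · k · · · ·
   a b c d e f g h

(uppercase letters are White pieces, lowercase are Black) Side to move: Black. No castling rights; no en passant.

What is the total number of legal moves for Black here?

22

Black to move; king on d1.
In check: no.
Legal moves: Ng7, Nexc7, Nf6, Nd6, Nb8, Naxc7, Nc5+, Nb4, Bh7, Bg6, Bf5, Be4, Bd3, Bxb3+, Bb1, Ke2, Kd2, Ke1, Kc1, cxb3, c3, g2.
Count: 22.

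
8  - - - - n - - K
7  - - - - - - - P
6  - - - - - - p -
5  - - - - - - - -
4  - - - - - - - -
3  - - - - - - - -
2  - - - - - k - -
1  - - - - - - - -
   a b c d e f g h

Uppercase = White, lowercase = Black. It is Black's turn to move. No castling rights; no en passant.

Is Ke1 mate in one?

After Ke1: white king on h8; in check: no.
White is not in check, so this cannot be checkmate.

no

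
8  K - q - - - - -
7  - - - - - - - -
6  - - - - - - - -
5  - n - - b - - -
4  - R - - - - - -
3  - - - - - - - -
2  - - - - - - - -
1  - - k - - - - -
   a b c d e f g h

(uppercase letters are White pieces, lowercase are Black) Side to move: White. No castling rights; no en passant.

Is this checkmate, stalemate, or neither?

White to move; white king on a8.
In check: yes, from the black queen on c8.
King squares — a7: attacked by Nb5; b7: attacked by Qc8; b8: attacked by Be5.
Legal moves for White: none.
In check with no legal moves → checkmate.

checkmate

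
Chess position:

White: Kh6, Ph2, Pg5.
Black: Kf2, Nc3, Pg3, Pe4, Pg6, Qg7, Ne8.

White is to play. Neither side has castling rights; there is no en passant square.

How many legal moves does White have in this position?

0

White to move; king on h6.
In check: yes, from the black queen on g7.
Legal moves: none.
Count: 0.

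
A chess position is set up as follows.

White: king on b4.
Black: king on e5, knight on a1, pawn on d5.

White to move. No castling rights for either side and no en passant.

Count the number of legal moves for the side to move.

6

White to move; king on b4.
In check: no.
Legal moves: Kc5, Kb5, Ka5, Ka4, Kc3, Ka3.
Count: 6.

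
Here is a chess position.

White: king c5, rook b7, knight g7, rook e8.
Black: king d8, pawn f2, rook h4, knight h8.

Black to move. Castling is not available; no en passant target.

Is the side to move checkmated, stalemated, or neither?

Black to move; black king on d8.
In check: yes, from the white rook on e8.
King squares — c7: attacked by Rb7; d7: attacked by Rb7; e7: attacked by Rb7; c8: attacked by Re8; e8: attacked by Ng7.
Legal moves for Black: none.
In check with no legal moves → checkmate.

checkmate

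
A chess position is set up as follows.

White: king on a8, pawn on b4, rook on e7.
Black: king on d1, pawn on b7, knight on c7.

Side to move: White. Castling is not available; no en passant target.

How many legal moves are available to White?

4

White to move; king on a8.
In check: yes, from the black knight on c7.
Legal moves: Kb8, Kxb7, Ka7, Rxc7.
Count: 4.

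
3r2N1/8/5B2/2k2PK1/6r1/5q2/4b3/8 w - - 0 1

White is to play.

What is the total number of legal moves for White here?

2

White to move; king on g5.
In check: yes, from the black rook on g4.
Legal moves: Kh6, Kh5.
Count: 2.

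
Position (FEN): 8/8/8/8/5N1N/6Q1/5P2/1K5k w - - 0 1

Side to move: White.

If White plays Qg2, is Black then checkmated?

yes

After Qg2: black king on h1; in check: yes, from the white queen on g2.
King squares — g1: attacked by Qg2; g2: attacked by Nf4; h2: attacked by Qg2.
Black has no legal moves → checkmate.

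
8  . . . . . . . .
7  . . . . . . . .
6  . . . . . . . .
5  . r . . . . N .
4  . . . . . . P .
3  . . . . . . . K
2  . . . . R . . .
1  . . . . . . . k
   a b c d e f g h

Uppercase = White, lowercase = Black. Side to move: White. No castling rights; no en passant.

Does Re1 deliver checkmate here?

After Re1: black king on h1; in check: yes, from the white rook on e1.
King squares — g1: attacked by Re1; g2: attacked by Kh3; h2: attacked by Kh3.
Black has no legal moves → checkmate.

yes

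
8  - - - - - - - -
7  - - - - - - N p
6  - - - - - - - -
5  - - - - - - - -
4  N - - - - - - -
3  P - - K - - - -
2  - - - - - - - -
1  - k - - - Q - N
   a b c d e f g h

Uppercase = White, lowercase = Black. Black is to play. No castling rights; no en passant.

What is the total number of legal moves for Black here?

1

Black to move; king on b1.
In check: yes, from the white queen on f1.
Legal moves: Ka2.
Count: 1.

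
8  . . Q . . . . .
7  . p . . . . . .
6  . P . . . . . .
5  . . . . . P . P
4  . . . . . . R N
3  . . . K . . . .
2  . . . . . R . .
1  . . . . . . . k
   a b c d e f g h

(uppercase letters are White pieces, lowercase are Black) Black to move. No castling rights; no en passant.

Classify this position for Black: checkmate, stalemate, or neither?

stalemate

Black to move; black king on h1.
In check: no.
King squares — g1: attacked by Rg4; g2: attacked by Rf2; h2: attacked by Rf2.
Legal moves for Black: none.
Not in check and no legal moves → stalemate.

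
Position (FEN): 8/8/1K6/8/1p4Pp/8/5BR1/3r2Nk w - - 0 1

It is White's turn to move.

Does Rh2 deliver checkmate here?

After Rh2: black king on h1; in check: yes, from the white rook on h2.
Black has 1 legal reply: Kxh2.
In check but a legal move exists → not checkmate.

no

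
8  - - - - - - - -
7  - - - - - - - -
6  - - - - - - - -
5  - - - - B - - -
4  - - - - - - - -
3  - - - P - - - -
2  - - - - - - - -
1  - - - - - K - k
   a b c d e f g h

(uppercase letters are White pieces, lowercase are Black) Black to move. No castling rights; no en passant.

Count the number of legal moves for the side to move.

Black to move; king on h1.
In check: no.
Legal moves: none.
Count: 0.

0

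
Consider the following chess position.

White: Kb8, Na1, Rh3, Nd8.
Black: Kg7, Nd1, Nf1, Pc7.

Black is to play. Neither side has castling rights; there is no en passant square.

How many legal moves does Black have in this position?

Black to move; king on g7.
In check: no.
Legal moves: Kg8, Kf8, Kg6, Kf6, Ng3, Nfe3, Nh2, Nd2, Nde3, Nc3, Nf2, Nb2, c6, c5.
Count: 14.

14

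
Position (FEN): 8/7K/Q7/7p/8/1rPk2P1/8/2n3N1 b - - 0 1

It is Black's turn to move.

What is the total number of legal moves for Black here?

Black to move; king on d3.
In check: yes, from the white queen on a6.
Legal moves: Ke4, Ke3, Kxc3, Kd2, Kc2, Rb5.
Count: 6.

6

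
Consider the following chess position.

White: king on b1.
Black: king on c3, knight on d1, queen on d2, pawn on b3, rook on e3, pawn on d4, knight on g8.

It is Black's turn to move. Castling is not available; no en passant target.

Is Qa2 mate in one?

no

After Qa2: white king on b1; in check: yes, from the black queen on a2.
White has 1 legal reply: Kc1.
In check but a legal move exists → not checkmate.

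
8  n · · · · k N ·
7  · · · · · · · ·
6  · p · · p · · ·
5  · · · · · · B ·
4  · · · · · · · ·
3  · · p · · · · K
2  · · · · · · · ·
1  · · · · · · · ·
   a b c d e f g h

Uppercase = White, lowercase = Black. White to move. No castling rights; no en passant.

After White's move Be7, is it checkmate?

no

After Be7: black king on f8; in check: yes, from the white bishop on e7.
Black has 4 legal replies: Kxg8, Ke8, Kg7, Kf7.
In check but a legal move exists → not checkmate.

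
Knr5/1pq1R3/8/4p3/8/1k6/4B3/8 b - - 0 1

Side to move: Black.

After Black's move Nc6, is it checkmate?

yes

After Nc6: white king on a8; in check: yes, from the black rook on c8.
King squares — a7: attacked by Nc6; b7: attacked by Qc7; b8: attacked by Nc6.
White has no legal moves → checkmate.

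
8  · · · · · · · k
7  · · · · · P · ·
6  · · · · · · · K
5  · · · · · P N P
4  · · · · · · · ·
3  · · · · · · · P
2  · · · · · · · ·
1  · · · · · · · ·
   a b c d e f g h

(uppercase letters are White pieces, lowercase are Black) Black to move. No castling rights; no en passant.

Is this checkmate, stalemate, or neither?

Black to move; black king on h8.
In check: no.
King squares — g7: attacked by Kh6; h7: attacked by Ng5; g8: attacked by Pf7.
Legal moves for Black: none.
Not in check and no legal moves → stalemate.

stalemate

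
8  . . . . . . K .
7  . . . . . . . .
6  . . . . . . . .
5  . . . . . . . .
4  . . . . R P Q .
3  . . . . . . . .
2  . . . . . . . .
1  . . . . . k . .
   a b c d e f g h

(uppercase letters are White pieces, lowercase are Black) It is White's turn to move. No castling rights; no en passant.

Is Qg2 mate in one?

After Qg2: black king on f1; in check: yes, from the white queen on g2.
Black has 1 legal reply: Kxg2.
In check but a legal move exists → not checkmate.

no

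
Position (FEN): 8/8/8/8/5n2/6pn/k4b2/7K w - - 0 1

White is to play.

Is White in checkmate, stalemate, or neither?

White to move; white king on h1.
In check: no.
King squares — g1: attacked by Bf2; g2: attacked by Nf4; h2: attacked by Pg3.
Legal moves for White: none.
Not in check and no legal moves → stalemate.

stalemate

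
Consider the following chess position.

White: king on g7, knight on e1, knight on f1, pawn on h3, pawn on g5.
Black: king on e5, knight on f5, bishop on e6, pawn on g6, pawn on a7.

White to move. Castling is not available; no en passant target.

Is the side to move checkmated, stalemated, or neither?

White to move; white king on g7.
In check: yes, from the black knight on f5.
Legal moves for White: Kh8, Kf8, Kh7, Kxg6.
White is in check but has 4 legal moves → neither.

neither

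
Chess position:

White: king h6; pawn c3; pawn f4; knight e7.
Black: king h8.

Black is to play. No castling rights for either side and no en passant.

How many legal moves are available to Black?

Black to move; king on h8.
In check: no.
Legal moves: none.
Count: 0.

0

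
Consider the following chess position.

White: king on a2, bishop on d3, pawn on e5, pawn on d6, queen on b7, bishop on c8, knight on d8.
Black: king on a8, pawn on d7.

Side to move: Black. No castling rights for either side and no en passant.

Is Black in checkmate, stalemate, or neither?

Black to move; black king on a8.
In check: yes, from the white queen on b7.
King squares — a7: attacked by Qb7; b7: attacked by Bc8; b8: attacked by Qb7.
Legal moves for Black: none.
In check with no legal moves → checkmate.

checkmate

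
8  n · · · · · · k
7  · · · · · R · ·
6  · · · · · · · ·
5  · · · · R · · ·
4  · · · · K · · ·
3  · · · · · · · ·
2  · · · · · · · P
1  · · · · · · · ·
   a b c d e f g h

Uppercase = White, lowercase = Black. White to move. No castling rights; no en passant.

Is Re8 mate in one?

After Re8: black king on h8; in check: yes, from the white rook on e8.
King squares — g7: attacked by Rf7; h7: attacked by Rf7; g8: attacked by Re8.
Black has no legal moves → checkmate.

yes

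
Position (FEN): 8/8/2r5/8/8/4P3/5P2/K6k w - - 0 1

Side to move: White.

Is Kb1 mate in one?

no

After Kb1: black king on h1; in check: no.
Black is not in check, so this cannot be checkmate.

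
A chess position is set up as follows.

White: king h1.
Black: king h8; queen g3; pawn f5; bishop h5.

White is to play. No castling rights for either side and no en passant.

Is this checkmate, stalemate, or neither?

White to move; white king on h1.
In check: no.
King squares — g1: attacked by Qg3; g2: attacked by Qg3; h2: attacked by Qg3.
Legal moves for White: none.
Not in check and no legal moves → stalemate.

stalemate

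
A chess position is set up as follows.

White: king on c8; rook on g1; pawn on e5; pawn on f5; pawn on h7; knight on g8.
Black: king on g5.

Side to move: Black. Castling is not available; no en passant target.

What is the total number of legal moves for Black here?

Black to move; king on g5.
In check: yes, from the white rook on g1.
Legal moves: Kh5, Kxf5, Kh4, Kf4.
Count: 4.

4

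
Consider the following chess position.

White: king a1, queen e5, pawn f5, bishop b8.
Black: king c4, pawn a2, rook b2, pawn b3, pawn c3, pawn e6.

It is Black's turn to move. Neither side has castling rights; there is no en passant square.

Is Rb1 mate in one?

After Rb1: white king on a1; in check: yes, from the black rook on b1.
King squares — b1: attacked by Pa2; a2: attacked by Pb3; b2: attacked by Rb1.
White has no legal moves → checkmate.

yes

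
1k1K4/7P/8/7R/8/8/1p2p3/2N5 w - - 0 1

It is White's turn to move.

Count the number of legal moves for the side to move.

23

White to move; king on d8.
In check: no.
Legal moves: Ke8, Ke7, Kd7, Rh6, Rg5, Rf5, Re5, Rd5, Rc5, Rb5+, Ra5, Rh4, Rh3, Rh2, Rh1, Nd3, Nb3, Nxe2, Na2, h8=Q, h8=R, h8=B, h8=N.
Count: 23.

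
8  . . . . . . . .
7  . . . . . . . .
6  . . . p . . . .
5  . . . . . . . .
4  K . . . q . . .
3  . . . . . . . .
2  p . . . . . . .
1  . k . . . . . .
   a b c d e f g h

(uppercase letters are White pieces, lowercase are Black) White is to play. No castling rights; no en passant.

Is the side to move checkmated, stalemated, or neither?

White to move; white king on a4.
In check: yes, from the black queen on e4.
Legal moves for White: Kb5, Ka5, Kb3, Ka3.
White is in check but has 4 legal moves → neither.

neither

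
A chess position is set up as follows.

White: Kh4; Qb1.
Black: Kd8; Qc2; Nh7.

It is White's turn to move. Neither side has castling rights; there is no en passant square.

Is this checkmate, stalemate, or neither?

White to move; white king on h4.
In check: no.
Legal moves for White include: Kh5, Kg4, Kh3, Kg3, Qb8+, Qb7, Qb6+, Qb5, Qb4, Qb3, Qxc2, Qb2, Qa2, Qh1, Qg1, Qf1, Qe1, Qd1+, ... (list truncated; more exist).
White has legal moves and is not in check → neither.

neither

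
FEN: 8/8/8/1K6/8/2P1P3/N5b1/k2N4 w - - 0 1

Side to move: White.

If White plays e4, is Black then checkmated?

After e4: black king on a1; in check: no.
Black is not in check, so this cannot be checkmate.

no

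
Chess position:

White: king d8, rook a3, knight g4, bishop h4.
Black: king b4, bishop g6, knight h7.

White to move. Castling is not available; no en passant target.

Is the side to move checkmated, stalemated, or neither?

neither

White to move; white king on d8.
In check: no.
Legal moves for White include: Kc8, Ke7, Kd7, Kc7, Be7+, Bf6, Bg5, Bg3, Bf2, Be1+, Nh6, Nf6, Ne5, Ne3, Nh2, Nf2, Ra8, Ra7, ... (list truncated; more exist).
White has legal moves and is not in check → neither.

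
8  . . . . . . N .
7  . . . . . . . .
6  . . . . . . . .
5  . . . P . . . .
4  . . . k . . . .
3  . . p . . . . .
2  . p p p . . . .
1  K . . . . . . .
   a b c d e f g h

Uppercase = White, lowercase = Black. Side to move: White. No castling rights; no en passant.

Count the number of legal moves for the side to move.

1

White to move; king on a1.
In check: yes, from the black pawn on b2.
Legal moves: Ka2.
Count: 1.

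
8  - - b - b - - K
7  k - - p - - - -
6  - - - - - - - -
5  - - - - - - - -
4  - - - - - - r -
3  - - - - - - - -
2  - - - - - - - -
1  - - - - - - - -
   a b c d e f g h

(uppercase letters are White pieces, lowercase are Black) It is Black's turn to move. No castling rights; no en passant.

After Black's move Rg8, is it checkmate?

no

After Rg8: white king on h8; in check: yes, from the black rook on g8.
White has 2 legal replies: Kxg8, Kh7.
In check but a legal move exists → not checkmate.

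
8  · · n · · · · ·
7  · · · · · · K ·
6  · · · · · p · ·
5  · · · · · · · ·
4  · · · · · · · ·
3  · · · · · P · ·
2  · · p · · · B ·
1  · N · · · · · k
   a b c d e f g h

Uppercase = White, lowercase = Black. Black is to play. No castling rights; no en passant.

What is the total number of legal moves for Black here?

3

Black to move; king on h1.
In check: yes, from the white bishop on g2.
Legal moves: Kh2, Kxg2, Kg1.
Count: 3.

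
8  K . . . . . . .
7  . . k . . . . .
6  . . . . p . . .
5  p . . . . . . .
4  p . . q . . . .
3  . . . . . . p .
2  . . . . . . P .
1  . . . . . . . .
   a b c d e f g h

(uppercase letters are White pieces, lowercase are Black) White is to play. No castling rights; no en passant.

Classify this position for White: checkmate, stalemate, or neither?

stalemate

White to move; white king on a8.
In check: no.
King squares — a7: attacked by Qd4; b7: attacked by Kc7; b8: attacked by Kc7.
Legal moves for White: none.
Not in check and no legal moves → stalemate.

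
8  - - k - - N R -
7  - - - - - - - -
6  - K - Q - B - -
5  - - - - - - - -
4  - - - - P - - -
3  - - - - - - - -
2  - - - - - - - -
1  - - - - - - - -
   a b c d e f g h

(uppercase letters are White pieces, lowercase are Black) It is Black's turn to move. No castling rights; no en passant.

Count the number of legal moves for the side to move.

0

Black to move; king on c8.
In check: no.
Legal moves: none.
Count: 0.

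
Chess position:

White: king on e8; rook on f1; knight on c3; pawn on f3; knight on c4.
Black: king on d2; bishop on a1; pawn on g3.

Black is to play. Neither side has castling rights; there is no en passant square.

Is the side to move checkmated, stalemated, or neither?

Black to move; black king on d2.
In check: yes, from the white knight on c4.
Legal moves for Black: Kd3, Kxc3, Kc2.
Black is in check but has 3 legal moves → neither.

neither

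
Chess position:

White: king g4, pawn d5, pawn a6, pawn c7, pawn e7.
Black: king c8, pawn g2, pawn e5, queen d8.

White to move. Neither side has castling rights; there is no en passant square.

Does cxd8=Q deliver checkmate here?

After cxd8=Q: black king on c8; in check: yes, from the white queen on d8.
King squares — b7: attacked by Pa6; c7: attacked by Qd8; d7: attacked by Qd8; b8: attacked by Qd8; d8: attacked by Pe7.
Black has no legal moves → checkmate.

yes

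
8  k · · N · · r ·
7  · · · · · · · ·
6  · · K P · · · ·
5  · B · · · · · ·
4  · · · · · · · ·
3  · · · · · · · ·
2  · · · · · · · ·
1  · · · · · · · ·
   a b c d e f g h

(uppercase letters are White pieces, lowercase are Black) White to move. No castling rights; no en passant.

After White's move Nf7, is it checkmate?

no

After Nf7: black king on a8; in check: no.
Black is not in check, so this cannot be checkmate.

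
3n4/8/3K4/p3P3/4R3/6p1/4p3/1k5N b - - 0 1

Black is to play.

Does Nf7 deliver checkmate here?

no

After Nf7: white king on d6; in check: yes, from the black knight on f7.
White has 7 legal replies: Ke7, Kd7, Kc7, Ke6, Kc6, Kd5, Kc5.
In check but a legal move exists → not checkmate.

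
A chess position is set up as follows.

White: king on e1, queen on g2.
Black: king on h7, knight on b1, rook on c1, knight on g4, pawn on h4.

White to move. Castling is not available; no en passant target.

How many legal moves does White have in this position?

1

White to move; king on e1.
In check: yes, from the black rook on c1.
Legal moves: Ke2.
Count: 1.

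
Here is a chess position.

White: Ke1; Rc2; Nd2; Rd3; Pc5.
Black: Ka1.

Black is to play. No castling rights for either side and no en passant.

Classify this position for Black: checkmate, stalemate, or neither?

Black to move; black king on a1.
In check: no.
King squares — b1: attacked by Nd2; a2: attacked by Rc2; b2: attacked by Rc2.
Legal moves for Black: none.
Not in check and no legal moves → stalemate.

stalemate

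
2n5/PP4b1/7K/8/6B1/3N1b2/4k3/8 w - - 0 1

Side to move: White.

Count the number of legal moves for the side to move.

5

White to move; king on h6.
In check: yes, from the black bishop on g7.
Legal moves: Kh7, Kxg7, Kg6, Kh5, Kg5.
Count: 5.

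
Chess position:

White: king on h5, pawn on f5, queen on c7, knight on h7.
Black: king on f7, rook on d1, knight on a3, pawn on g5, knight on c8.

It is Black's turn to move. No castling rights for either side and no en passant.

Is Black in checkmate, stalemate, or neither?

neither

Black to move; black king on f7.
In check: yes, from the white queen on c7.
King squares — e6: attacked by Pf5; f6: attacked by Nh7; g6: attacked by Pf5; e7: attacked by Qc7; g7: attacked by Qc7; e8: available; f8: attacked by Nh7; g8: available.
Legal moves for Black: Kg8, Ke8, Ne7, Rd7.
Black is in check but has 4 legal moves → neither.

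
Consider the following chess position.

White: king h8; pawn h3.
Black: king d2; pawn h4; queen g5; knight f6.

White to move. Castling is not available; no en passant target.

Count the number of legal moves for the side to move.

0

White to move; king on h8.
In check: no.
Legal moves: none.
Count: 0.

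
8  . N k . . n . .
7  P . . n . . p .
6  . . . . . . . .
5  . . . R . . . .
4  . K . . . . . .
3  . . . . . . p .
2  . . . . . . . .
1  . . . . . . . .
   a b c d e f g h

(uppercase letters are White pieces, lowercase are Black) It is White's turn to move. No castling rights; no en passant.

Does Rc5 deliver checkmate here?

After Rc5: black king on c8; in check: yes, from the white rook on c5.
Black has 3 legal replies: Kd8, Kb7, Nxc5.
In check but a legal move exists → not checkmate.

no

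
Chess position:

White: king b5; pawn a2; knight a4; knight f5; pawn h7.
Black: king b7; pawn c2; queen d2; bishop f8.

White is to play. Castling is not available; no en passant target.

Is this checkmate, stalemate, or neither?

White to move; white king on b5.
In check: no.
Legal moves for White: Ng7, Ne7, Nh6, Nd6+, Nh4, Nd4, Ng3, Ne3, Kc4, Nb6, Nc5+, Nc3, Nb2, h8=Q, h8=R, h8=B, h8=N, a3.
White has 18 legal moves and is not in check → neither.

neither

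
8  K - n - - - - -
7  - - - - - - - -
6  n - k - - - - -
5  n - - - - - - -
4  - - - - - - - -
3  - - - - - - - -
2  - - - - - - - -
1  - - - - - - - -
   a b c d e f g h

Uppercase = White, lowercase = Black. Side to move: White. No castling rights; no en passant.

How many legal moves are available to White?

White to move; king on a8.
In check: no.
Legal moves: none.
Count: 0.

0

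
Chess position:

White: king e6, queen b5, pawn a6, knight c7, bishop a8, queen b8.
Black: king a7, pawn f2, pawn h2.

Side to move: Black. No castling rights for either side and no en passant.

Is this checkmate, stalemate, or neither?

checkmate

Black to move; black king on a7.
In check: yes, from the white queen on b8.
King squares — a6: attacked by Qb5; b6: attacked by Qb5; b7: attacked by Qb5; a8: attacked by Nc7; b8: attacked by Qb5.
Legal moves for Black: none.
In check with no legal moves → checkmate.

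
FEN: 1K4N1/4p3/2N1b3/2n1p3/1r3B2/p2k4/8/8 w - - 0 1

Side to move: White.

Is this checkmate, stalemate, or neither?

White to move; white king on b8.
In check: yes, from the black rook on b4.
King squares — a7: available; b7: attacked by Rb4; c7: available; a8: available; c8: attacked by Be6.
Legal moves for White: Ka8, Kc7, Ka7, Nxb4+.
White is in check but has 4 legal moves → neither.

neither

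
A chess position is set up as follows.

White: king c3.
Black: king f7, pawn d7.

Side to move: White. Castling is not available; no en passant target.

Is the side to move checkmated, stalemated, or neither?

neither

White to move; white king on c3.
In check: no.
Legal moves for White: Kd4, Kc4, Kb4, Kd3, Kb3, Kd2, Kc2, Kb2.
White has 8 legal moves and is not in check → neither.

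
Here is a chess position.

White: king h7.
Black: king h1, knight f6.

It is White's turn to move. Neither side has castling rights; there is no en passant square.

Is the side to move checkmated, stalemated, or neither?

White to move; white king on h7.
In check: yes, from the black knight on f6.
King squares — g6: available; h6: available; g7: available; g8: attacked by Nf6; h8: available.
Legal moves for White: Kh8, Kg7, Kh6, Kg6.
White is in check but has 4 legal moves → neither.

neither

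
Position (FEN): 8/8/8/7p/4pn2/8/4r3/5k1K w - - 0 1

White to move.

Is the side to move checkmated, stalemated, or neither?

stalemate

White to move; white king on h1.
In check: no.
King squares — g1: attacked by Kf1; g2: attacked by Kf1; h2: attacked by Re2.
Legal moves for White: none.
Not in check and no legal moves → stalemate.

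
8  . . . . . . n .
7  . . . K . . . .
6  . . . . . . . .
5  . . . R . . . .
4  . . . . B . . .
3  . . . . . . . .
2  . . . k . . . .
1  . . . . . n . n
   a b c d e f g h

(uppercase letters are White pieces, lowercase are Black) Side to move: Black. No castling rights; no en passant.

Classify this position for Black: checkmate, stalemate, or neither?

Black to move; black king on d2.
In check: yes, from the white rook on d5.
Legal moves for Black: Ke3, Kc3, Ke2, Ke1, Kc1.
Black is in check but has 5 legal moves → neither.

neither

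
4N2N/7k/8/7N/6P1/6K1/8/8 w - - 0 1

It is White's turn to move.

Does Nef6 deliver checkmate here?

no

After Nef6: black king on h7; in check: yes, from the white knight on f6.
Black has 2 legal replies: Kxh8, Kh6.
In check but a legal move exists → not checkmate.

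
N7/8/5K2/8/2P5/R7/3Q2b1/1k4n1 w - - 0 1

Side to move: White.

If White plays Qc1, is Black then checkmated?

After Qc1: black king on b1; in check: yes, from the white queen on c1.
Black has 1 legal reply: Kxc1.
In check but a legal move exists → not checkmate.

no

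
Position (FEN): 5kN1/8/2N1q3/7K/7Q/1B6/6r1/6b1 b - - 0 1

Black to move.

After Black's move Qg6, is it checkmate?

yes

After Qg6: white king on h5; in check: yes, from the black queen on g6.
King squares — g4: attacked by Rg2; h4: own queen; g5: attacked by Rg2; g6: attacked by Rg2; h6: attacked by Qg6.
White has no legal moves → checkmate.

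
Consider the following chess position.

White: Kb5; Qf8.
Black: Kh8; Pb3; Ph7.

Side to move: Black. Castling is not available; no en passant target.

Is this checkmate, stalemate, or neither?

Black to move; black king on h8.
In check: yes, from the white queen on f8.
King squares — g7: attacked by Qf8; h7: own pawn; g8: attacked by Qf8.
Legal moves for Black: none.
In check with no legal moves → checkmate.

checkmate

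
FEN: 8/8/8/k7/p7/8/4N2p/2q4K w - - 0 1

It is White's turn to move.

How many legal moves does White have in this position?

White to move; king on h1.
In check: yes, from the black queen on c1.
Legal moves: Kxh2, Kg2, Ng1, Nxc1.
Count: 4.

4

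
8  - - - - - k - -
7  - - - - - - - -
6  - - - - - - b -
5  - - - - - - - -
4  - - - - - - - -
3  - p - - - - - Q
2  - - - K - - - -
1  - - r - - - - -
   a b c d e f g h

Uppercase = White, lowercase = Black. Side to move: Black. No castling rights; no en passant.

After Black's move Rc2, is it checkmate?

no

After Rc2: white king on d2; in check: yes, from the black rook on c2.
White has 3 legal replies: Ke3, Ke1, Kd1.
In check but a legal move exists → not checkmate.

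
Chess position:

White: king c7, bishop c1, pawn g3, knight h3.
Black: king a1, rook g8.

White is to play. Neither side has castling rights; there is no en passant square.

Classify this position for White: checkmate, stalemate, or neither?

White to move; white king on c7.
In check: no.
Legal moves for White: Kd7, Kb7, Kd6, Kc6, Kb6, Ng5, Nf4, Nf2, Ng1, Bh6, Bg5, Bf4, Be3, Ba3, Bd2, Bb2+, g4.
White has 17 legal moves and is not in check → neither.

neither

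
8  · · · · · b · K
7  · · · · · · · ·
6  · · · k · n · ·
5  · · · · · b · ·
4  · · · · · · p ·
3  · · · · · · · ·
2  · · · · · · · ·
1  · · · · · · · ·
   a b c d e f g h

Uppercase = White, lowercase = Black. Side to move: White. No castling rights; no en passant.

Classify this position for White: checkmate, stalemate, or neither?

stalemate

White to move; white king on h8.
In check: no.
King squares — g7: attacked by Bf8; h7: attacked by Bf5; g8: attacked by Nf6.
Legal moves for White: none.
Not in check and no legal moves → stalemate.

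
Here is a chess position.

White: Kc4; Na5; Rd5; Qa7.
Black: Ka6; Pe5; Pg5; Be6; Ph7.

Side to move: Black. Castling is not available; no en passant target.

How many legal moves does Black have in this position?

1

Black to move; king on a6.
In check: yes, from the white queen on a7.
Legal moves: Kxa7.
Count: 1.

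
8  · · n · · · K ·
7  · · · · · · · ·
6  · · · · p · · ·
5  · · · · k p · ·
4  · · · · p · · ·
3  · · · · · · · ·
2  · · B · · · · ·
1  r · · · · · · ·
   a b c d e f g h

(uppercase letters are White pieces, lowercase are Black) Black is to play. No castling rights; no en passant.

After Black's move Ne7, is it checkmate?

After Ne7: white king on g8; in check: yes, from the black knight on e7.
White has 5 legal replies: Kh8, Kf8, Kh7, Kg7, Kf7.
In check but a legal move exists → not checkmate.

no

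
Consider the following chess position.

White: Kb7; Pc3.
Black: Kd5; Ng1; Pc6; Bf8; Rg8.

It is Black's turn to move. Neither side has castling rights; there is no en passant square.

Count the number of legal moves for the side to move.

24

Black to move; king on d5.
In check: no.
Legal moves: Rh8, Rg7+, Rg6, Rg5, Rg4, Rg3, Rg2, Bg7, Be7, Bh6, Bd6, Bc5, Bb4, Ba3, Ke6, Kd6, Ke5, Kc5, Ke4, Kc4, Nh3, Nf3, Ne2, c5.
Count: 24.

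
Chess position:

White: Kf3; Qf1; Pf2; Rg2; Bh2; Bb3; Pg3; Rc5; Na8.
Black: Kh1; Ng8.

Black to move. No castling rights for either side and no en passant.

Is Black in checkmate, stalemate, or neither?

checkmate

Black to move; black king on h1.
In check: yes, from the white queen on f1.
King squares — g1: attacked by Qf1; g2: attacked by Qf1; h2: attacked by Rg2.
Legal moves for Black: none.
In check with no legal moves → checkmate.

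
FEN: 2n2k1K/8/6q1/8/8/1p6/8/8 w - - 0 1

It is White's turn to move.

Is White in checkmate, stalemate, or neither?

stalemate

White to move; white king on h8.
In check: no.
King squares — g7: attacked by Qg6; h7: attacked by Qg6; g8: attacked by Qg6.
Legal moves for White: none.
Not in check and no legal moves → stalemate.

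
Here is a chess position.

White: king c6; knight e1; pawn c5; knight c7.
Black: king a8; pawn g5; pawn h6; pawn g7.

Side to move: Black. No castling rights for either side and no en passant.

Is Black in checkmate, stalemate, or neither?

neither

Black to move; black king on a8.
In check: yes, from the white knight on c7.
Legal moves for Black: Kb8, Ka7.
Black is in check but has 2 legal moves → neither.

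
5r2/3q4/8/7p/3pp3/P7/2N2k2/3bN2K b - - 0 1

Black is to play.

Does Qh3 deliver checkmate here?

yes

After Qh3: white king on h1; in check: yes, from the black queen on h3.
King squares — g1: attacked by Kf2; g2: attacked by Kf2; h2: attacked by Qh3.
White has no legal moves → checkmate.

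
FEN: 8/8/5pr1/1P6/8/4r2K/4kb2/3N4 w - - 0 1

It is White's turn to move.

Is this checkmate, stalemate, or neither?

neither

White to move; white king on h3.
In check: yes, from the black rook on e3.
Legal moves for White: Kh2, Nxe3.
White is in check but has 2 legal moves → neither.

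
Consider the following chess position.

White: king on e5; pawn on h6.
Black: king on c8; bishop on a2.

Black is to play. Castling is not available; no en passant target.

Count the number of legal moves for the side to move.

12

Black to move; king on c8.
In check: no.
Legal moves: Kd8, Kb8, Kd7, Kc7, Kb7, Bg8, Bf7, Be6, Bd5, Bc4, Bb3, Bb1.
Count: 12.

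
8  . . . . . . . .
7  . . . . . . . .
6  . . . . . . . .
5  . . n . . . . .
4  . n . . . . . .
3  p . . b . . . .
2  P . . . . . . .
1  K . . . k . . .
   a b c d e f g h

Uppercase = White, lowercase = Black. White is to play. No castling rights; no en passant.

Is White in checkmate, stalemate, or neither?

stalemate

White to move; white king on a1.
In check: no.
King squares — b1: attacked by Bd3; a2: own pawn; b2: attacked by Pa3.
Legal moves for White: none.
Not in check and no legal moves → stalemate.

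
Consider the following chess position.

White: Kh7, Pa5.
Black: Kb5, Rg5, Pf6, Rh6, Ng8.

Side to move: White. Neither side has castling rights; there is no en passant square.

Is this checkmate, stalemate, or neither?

checkmate

White to move; white king on h7.
In check: yes, from the black rook on h6.
King squares — g6: attacked by Rg5; h6: attacked by Ng8; g7: attacked by Rg5; g8: attacked by Rg5; h8: attacked by Rh6.
Legal moves for White: none.
In check with no legal moves → checkmate.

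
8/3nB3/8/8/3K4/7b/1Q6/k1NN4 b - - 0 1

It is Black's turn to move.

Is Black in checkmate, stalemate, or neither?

Black to move; black king on a1.
In check: yes, from the white queen on b2.
King squares — b1: attacked by Qb2; a2: attacked by Nc1; b2: attacked by Nd1.
Legal moves for Black: none.
In check with no legal moves → checkmate.

checkmate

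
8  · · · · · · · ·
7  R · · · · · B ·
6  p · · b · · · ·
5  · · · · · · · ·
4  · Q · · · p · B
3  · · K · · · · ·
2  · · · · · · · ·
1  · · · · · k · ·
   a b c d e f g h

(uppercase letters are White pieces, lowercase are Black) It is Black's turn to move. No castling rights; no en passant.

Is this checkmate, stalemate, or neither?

neither

Black to move; black king on f1.
In check: no.
Legal moves for Black: Bf8, Bb8, Be7, Bc7, Be5+, Bc5, Bxb4+, Kg2, Ke2, Kg1, a5, f3.
Black has 12 legal moves and is not in check → neither.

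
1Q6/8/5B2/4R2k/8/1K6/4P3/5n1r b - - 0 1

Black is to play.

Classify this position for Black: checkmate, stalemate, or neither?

Black to move; black king on h5.
In check: yes, from the white rook on e5.
Legal moves for Black: Kh6, Kg6, Kg4.
Black is in check but has 3 legal moves → neither.

neither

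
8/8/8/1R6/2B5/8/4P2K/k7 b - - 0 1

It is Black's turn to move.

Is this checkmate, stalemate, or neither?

Black to move; black king on a1.
In check: no.
King squares — b1: attacked by Rb5; a2: attacked by Bc4; b2: attacked by Rb5.
Legal moves for Black: none.
Not in check and no legal moves → stalemate.

stalemate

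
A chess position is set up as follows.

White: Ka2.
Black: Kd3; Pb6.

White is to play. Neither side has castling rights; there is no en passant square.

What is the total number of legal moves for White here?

5

White to move; king on a2.
In check: no.
Legal moves: Kb3, Ka3, Kb2, Kb1, Ka1.
Count: 5.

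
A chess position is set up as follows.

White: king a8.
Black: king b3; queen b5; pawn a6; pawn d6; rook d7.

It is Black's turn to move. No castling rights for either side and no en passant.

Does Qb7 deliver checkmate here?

yes

After Qb7: white king on a8; in check: yes, from the black queen on b7.
King squares — a7: attacked by Qb7; b7: attacked by Rd7; b8: attacked by Qb7.
White has no legal moves → checkmate.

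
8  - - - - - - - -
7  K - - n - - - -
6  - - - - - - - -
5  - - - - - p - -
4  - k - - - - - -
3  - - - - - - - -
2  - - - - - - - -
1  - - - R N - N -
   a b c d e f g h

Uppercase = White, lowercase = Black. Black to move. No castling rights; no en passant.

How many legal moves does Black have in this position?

15

Black to move; king on b4.
In check: no.
Legal moves: Nf8, Nb8, Nf6, Nb6, Ne5, Nc5, Kc5, Kb5, Ka5, Kc4, Ka4, Kc3, Kb3, Ka3, f4.
Count: 15.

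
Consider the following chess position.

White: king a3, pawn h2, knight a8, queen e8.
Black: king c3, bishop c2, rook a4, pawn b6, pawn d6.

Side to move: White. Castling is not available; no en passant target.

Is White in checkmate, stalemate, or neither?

White to move; white king on a3.
In check: yes, from the black rook on a4.
Legal moves for White: Qxa4.
White is in check but has 1 legal move → neither.

neither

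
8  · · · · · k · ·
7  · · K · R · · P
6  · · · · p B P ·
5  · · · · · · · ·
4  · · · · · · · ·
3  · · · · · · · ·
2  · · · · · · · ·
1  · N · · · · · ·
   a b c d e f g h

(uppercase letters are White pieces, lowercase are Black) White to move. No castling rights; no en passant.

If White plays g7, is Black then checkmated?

yes

After g7: black king on f8; in check: yes, from the white pawn on g7.
King squares — e7: attacked by Bf6; f7: attacked by Re7; g7: attacked by Bf6; e8: attacked by Re7; g8: attacked by Ph7.
Black has no legal moves → checkmate.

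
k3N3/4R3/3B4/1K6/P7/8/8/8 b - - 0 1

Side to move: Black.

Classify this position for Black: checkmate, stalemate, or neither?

Black to move; black king on a8.
In check: no.
King squares — a7: attacked by Re7; b7: attacked by Re7; b8: attacked by Bd6.
Legal moves for Black: none.
Not in check and no legal moves → stalemate.

stalemate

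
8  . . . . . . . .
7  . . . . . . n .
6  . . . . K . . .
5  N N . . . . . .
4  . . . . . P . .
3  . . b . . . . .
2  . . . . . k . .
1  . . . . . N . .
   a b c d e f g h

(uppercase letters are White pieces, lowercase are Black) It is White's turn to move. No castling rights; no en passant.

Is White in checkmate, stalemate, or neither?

White to move; white king on e6.
In check: yes, from the black knight on g7.
King squares — d5: available; e5: attacked by Bc3; f5: attacked by Ng7; d6: available; f6: attacked by Bc3; d7: available; e7: available; f7: available.
Legal moves for White: Kf7, Ke7, Kd7, Kd6, Kd5.
White is in check but has 5 legal moves → neither.

neither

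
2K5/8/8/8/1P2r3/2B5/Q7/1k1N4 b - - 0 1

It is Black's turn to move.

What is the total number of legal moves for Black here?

2

Black to move; king on b1.
In check: yes, from the white queen on a2.
Legal moves: Kxa2, Kc1.
Count: 2.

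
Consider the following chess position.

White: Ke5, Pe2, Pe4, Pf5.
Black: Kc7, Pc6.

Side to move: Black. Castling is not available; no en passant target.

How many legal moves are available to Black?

Black to move; king on c7.
In check: no.
Legal moves: Kd8, Kc8, Kb8, Kd7, Kb7, Kb6, c5.
Count: 7.

7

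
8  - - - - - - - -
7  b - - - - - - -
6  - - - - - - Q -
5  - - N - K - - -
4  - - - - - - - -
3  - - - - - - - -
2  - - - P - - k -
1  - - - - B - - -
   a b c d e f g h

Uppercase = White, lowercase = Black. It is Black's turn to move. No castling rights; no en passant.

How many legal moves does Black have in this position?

Black to move; king on g2.
In check: yes, from the white queen on g6.
Legal moves: Kh3, Kf3, Kh2, Kh1, Kf1.
Count: 5.

5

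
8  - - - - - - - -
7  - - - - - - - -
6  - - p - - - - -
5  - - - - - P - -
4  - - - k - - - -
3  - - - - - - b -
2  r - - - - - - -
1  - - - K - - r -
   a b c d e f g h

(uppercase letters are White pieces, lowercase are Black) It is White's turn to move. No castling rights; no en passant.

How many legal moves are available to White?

White to move; king on d1.
In check: yes, from the black rook on g1.
Legal moves: none.
Count: 0.

0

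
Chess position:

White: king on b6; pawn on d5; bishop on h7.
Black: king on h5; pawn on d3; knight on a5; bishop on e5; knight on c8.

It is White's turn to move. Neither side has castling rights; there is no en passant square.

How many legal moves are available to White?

White to move; king on b6.
In check: yes, from the black knight on c8.
Legal moves: Ka6, Kc5, Kb5, Kxa5.
Count: 4.

4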